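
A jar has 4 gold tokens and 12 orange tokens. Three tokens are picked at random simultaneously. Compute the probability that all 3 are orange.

Unordered draws without replacement: count favorable combinations over C(16,3).
Favorable = C(4,0) · C(12,3) = 220; total = C(16,3) = 560.
P = 220/560 = 11/28 ≈ 0.3929.

11/28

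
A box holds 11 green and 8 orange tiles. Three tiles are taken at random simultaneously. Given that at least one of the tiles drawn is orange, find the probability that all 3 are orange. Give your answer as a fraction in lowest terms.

P(all 3 orange) = C(8,3)/C(19,3) = 56/969; P(at least one orange) = 1 − C(11,3)/C(19,3) = 268/323.
Since 'all 3 orange' ⊆ 'at least one orange', P(all 3 | at least one) = 56/969 / 268/323 = 14/201 ≈ 0.0697.

14/201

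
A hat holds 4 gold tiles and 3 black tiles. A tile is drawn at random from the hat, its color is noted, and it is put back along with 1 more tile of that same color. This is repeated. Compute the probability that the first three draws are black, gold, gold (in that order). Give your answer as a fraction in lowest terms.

Track the composition after each reinforcement of +1.
P = (3/7) · (4/8) · (5/9) = 5/42 ≈ 0.1190.

5/42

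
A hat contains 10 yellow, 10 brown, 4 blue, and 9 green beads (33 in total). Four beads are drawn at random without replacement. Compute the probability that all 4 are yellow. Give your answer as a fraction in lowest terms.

7/1364

Unordered draws without replacement: count favorable combinations over C(33,4).
Favorable = C(10,4) · C(10,0) · C(4,0) · C(9,0) = 210; total = C(33,4) = 40920.
P = 210/40920 = 7/1364 ≈ 0.0051.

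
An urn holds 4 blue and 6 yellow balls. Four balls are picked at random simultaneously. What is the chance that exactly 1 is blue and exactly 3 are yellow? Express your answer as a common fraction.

Unordered draws without replacement: count favorable combinations over C(10,4).
Favorable = C(4,1) · C(6,3) = 80; total = C(10,4) = 210.
P = 80/210 = 8/21 ≈ 0.3810.

8/21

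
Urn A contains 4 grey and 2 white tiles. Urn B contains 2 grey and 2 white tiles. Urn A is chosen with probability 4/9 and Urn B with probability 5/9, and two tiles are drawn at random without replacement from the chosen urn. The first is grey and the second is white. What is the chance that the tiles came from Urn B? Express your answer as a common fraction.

P(E | Urn A) = 4/15; P(E | Urn B) = 1/3.
P(E) = 4/9·4/15 + 5/9·1/3 = 41/135.
By Bayes' rule, P(Urn B | E) = 5/27 / 41/135 = 25/41 ≈ 0.6098.

25/41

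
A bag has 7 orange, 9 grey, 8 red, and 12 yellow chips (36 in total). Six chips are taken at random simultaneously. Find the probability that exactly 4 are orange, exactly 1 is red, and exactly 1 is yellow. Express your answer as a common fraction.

Unordered draws without replacement: count favorable combinations over C(36,6).
Favorable = C(7,4) · C(9,0) · C(8,1) · C(12,1) = 3360; total = C(36,6) = 1947792.
P = 3360/1947792 = 10/5797 ≈ 0.0017.

10/5797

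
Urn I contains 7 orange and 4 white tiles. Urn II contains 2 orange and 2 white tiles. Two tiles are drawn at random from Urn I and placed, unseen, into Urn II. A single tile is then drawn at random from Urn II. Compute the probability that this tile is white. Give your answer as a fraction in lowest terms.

Condition on how many of the transferred tiles are white (from Urn I: 4 white of 11; then Urn II has 6 total).
  0 white: C(4,0)C(7,2)/C(11,2) = 21/55; then P = 2/6
  1 white: C(4,1)C(7,1)/C(11,2) = 28/55; then P = 3/6
  2 white: C(4,2)C(7,0)/C(11,2) = 6/55; then P = 4/6
P(white from Urn II) = 5/11 ≈ 0.4545.

5/11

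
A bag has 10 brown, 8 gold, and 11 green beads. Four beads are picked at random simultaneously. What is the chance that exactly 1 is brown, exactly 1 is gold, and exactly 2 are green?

Unordered draws without replacement: count favorable combinations over C(29,4).
Favorable = C(10,1) · C(8,1) · C(11,2) = 4400; total = C(29,4) = 23751.
P = 4400/23751 = 4400/23751 ≈ 0.1853.

4400/23751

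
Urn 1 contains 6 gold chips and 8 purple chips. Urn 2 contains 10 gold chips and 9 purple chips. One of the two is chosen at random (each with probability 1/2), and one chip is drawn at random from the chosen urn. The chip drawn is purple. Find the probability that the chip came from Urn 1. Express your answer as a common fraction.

P(purple | Urn 1) = 4/7; P(purple | Urn 2) = 9/19.
P(purple) = 1/2·4/7 + 1/2·9/19 = 139/266.
By Bayes' rule, P(Urn 1 | purple) = 2/7 / 139/266 = 76/139 ≈ 0.5468.

76/139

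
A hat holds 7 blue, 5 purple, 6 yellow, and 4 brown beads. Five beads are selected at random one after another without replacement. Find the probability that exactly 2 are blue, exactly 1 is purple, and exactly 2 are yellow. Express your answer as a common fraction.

Unordered draws without replacement: count favorable combinations over C(22,5).
Favorable = C(7,2) · C(5,1) · C(6,2) · C(4,0) = 1575; total = C(22,5) = 26334.
P = 1575/26334 = 25/418 ≈ 0.0598.

25/418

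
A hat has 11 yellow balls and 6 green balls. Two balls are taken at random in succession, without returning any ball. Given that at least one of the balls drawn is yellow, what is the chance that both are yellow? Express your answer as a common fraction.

5/11

P(both yellow) = C(11,2)/C(17,2) = 55/136; P(at least one yellow) = 1 − C(6,2)/C(17,2) = 121/136.
Since 'both yellow' ⊆ 'at least one yellow', P(both | at least one) = 55/136 / 121/136 = 5/11 ≈ 0.4545.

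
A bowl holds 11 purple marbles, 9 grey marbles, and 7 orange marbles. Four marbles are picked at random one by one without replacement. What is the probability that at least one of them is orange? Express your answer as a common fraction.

Use the complement: P(at least one orange) = 1 − P(no orange).
P(none) = C(20,4)/C(27,4) = 4845/17550.
So P = 1 − 4845/17550 = 847/1170 ≈ 0.7239.

847/1170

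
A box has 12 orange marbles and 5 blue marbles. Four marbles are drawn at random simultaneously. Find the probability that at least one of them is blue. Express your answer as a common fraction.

Use the complement: P(at least one blue) = 1 − P(no blue).
P(none) = C(12,4)/C(17,4) = 495/2380.
So P = 1 − 495/2380 = 377/476 ≈ 0.7920.

377/476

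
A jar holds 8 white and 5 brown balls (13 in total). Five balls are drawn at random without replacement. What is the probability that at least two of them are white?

1246/1287

Sum the hypergeometric tail for j = 2,…,5 white balls.
Favorable = C(8,2)·C(5,3) + C(8,3)·C(5,2) + C(8,4)·C(5,1) + C(8,5)·C(5,0) = 1246; total = C(13,5) = 1287.
P = 1246/1287 = 1246/1287 ≈ 0.9681.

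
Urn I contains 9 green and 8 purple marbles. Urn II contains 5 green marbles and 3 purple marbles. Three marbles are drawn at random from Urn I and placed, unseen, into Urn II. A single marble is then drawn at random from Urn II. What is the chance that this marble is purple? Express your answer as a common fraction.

Condition on how many of the transferred marbles are purple (from Urn I: 8 purple of 17; then Urn II has 11 total).
  0 purple: C(8,0)C(9,3)/C(17,3) = 21/170; then P = 3/11
  1 purple: C(8,1)C(9,2)/C(17,3) = 36/85; then P = 4/11
  2 purple: C(8,2)C(9,1)/C(17,3) = 63/170; then P = 5/11
  3 purple: C(8,3)C(9,0)/C(17,3) = 7/85; then P = 6/11
P(purple from Urn II) = 75/187 ≈ 0.4011.

75/187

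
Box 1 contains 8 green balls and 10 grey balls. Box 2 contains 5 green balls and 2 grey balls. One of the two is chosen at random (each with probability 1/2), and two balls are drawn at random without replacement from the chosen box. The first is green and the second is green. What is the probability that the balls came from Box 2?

255/353

P(E | Box 1) = 28/153; P(E | Box 2) = 10/21.
P(E) = 1/2·28/153 + 1/2·10/21 = 353/1071.
By Bayes' rule, P(Box 2 | E) = 5/21 / 353/1071 = 255/353 ≈ 0.7224.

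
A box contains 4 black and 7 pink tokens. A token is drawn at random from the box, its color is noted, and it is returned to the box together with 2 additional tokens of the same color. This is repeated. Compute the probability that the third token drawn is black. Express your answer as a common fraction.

Sum over the four possibilities for the first two draws (black/not-black each), tracking how the black count and total change by +2 per draw.
P(third is black) = 4/11 ≈ 0.3636. (In a Pólya urn every draw has the same marginal probability 4/11.)

4/11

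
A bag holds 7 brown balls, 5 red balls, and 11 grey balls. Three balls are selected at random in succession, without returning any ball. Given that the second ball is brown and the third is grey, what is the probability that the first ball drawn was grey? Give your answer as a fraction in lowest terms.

P(first=grey and the second ball is brown and the third is grey) = (11/23)·(7/22)·(10/21) = 5/69.
P(E) = Σ over first color = 1/23 + 5/138 + 5/69 = 7/46.
By Bayes, P(first=grey | E) = 5/69 / 7/46 = 10/21 ≈ 0.4762.

10/21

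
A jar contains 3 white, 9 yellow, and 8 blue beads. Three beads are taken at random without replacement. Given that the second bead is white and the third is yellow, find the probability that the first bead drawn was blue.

P(first=blue and the second bead is white and the third is yellow) = (8/20)·(3/19)·(9/18) = 3/95.
P(E) = Σ over first color = 3/380 + 3/95 + 3/95 = 27/380.
By Bayes, P(first=blue | E) = 3/95 / 27/380 = 4/9 ≈ 0.4444.

4/9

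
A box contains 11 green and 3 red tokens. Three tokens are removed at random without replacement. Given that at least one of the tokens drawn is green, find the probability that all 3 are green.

P(all 3 green) = C(11,3)/C(14,3) = 165/364; P(at least one green) = 1 − C(3,3)/C(14,3) = 363/364.
Since 'all 3 green' ⊆ 'at least one green', P(all 3 | at least one) = 165/364 / 363/364 = 5/11 ≈ 0.4545.

5/11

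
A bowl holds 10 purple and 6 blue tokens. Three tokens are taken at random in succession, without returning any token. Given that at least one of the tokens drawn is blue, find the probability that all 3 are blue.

1/22

P(all 3 blue) = C(6,3)/C(16,3) = 1/28; P(at least one blue) = 1 − C(10,3)/C(16,3) = 11/14.
Since 'all 3 blue' ⊆ 'at least one blue', P(all 3 | at least one) = 1/28 / 11/14 = 1/22 ≈ 0.0455.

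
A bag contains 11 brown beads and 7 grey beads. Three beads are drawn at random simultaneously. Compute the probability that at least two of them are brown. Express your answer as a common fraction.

Sum the hypergeometric tail for j = 2,…,3 brown beads.
Favorable = C(11,2)·C(7,1) + C(11,3)·C(7,0) = 550; total = C(18,3) = 816.
P = 550/816 = 275/408 ≈ 0.6740.

275/408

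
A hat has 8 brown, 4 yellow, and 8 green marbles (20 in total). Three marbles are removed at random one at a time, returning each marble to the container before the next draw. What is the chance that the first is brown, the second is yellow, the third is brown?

Multiply the conditional probability of each draw in order, with replacement (the composition resets each draw).
P = (8/20) · (4/20) · (8/20) = 4/125 ≈ 0.0320.

4/125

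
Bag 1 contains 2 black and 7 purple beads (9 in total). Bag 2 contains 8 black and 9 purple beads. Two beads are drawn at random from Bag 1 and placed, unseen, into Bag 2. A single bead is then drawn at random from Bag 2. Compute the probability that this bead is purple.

5/9

Condition on how many of the transferred beads are purple (from Bag 1: 7 purple of 9; then Bag 2 has 19 total).
  0 purple: C(7,0)C(2,2)/C(9,2) = 1/36; then P = 9/19
  1 purple: C(7,1)C(2,1)/C(9,2) = 7/18; then P = 10/19
  2 purple: C(7,2)C(2,0)/C(9,2) = 7/12; then P = 11/19
P(purple from Bag 2) = 5/9 ≈ 0.5556.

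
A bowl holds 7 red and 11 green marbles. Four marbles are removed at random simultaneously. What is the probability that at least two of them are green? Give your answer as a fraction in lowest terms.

44/51

Sum the hypergeometric tail for j = 2,…,4 green marbles.
Favorable = C(11,2)·C(7,2) + C(11,3)·C(7,1) + C(11,4)·C(7,0) = 2640; total = C(18,4) = 3060.
P = 2640/3060 = 44/51 ≈ 0.8627.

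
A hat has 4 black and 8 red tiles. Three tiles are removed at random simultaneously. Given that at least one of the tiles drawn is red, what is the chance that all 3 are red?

7/27

P(all 3 red) = C(8,3)/C(12,3) = 14/55; P(at least one red) = 1 − C(4,3)/C(12,3) = 54/55.
Since 'all 3 red' ⊆ 'at least one red', P(all 3 | at least one) = 14/55 / 54/55 = 7/27 ≈ 0.2593.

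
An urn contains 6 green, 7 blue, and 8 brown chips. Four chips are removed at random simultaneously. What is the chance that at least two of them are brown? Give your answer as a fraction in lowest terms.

Sum the hypergeometric tail for j = 2,…,4 brown chips.
Favorable = C(8,2)·C(13,2) + C(8,3)·C(13,1) + C(8,4)·C(13,0) = 2982; total = C(21,4) = 5985.
P = 2982/5985 = 142/285 ≈ 0.4982.

142/285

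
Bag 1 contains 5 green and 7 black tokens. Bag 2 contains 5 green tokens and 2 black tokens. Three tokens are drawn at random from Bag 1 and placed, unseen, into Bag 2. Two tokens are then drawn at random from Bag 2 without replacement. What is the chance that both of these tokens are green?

Condition on how many of the transferred tokens are green (from Bag 1: 5 green of 12; then Bag 2 has 10 total).
  0 green: C(5,0)C(7,3)/C(12,3) = 7/44; then P = C(5,2)/C(10,2) = 2/9
  1 green: C(5,1)C(7,2)/C(12,3) = 21/44; then P = C(6,2)/C(10,2) = 1/3
  2 green: C(5,2)C(7,1)/C(12,3) = 7/22; then P = C(7,2)/C(10,2) = 7/15
  3 green: C(5,3)C(7,0)/C(12,3) = 1/22; then P = C(8,2)/C(10,2) = 28/45
P(both green) = 49/132 ≈ 0.3712.

49/132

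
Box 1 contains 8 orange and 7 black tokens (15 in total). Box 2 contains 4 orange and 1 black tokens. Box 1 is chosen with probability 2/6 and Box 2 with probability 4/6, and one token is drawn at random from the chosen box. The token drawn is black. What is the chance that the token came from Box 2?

P(black | Box 1) = 7/15; P(black | Box 2) = 1/5.
P(black) = 1/3·7/15 + 2/3·1/5 = 13/45.
By Bayes' rule, P(Box 2 | black) = 2/15 / 13/45 = 6/13 ≈ 0.4615.

6/13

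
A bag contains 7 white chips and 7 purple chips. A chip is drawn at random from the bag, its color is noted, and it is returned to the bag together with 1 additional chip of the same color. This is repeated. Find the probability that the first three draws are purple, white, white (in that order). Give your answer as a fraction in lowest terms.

7/60

Track the composition after each reinforcement of +1.
P = (7/14) · (7/15) · (8/16) = 7/60 ≈ 0.1167.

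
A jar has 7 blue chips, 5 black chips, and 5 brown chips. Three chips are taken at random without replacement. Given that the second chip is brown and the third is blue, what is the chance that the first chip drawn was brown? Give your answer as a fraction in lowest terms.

P(first=brown and the second chip is brown and the third is blue) = (5/17)·(4/16)·(7/15) = 7/204.
P(E) = Σ over first color = 7/136 + 35/816 + 7/204 = 35/272.
By Bayes, P(first=brown | E) = 7/204 / 35/272 = 4/15 ≈ 0.2667.

4/15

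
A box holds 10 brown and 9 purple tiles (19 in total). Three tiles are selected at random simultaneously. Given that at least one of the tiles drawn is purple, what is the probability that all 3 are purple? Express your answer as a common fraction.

28/283

P(all 3 purple) = C(9,3)/C(19,3) = 28/323; P(at least one purple) = 1 − C(10,3)/C(19,3) = 283/323.
Since 'all 3 purple' ⊆ 'at least one purple', P(all 3 | at least one) = 28/323 / 283/323 = 28/283 ≈ 0.0989.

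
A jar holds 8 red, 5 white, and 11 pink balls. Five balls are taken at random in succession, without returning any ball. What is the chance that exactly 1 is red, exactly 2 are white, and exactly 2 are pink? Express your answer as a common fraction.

Unordered draws without replacement: count favorable combinations over C(24,5).
Favorable = C(8,1) · C(5,2) · C(11,2) = 4400; total = C(24,5) = 42504.
P = 4400/42504 = 50/483 ≈ 0.1035.

50/483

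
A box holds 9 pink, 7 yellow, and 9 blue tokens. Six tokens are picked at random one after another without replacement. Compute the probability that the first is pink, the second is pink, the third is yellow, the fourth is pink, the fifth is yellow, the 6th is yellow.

21/25300

Multiply the conditional probability of each draw in order, without replacement, so each draw removes one from its color and from the total.
P = (9/25) · (8/24) · (7/23) · (7/22) · (6/21) · (5/20) = 21/25300 ≈ 0.0008.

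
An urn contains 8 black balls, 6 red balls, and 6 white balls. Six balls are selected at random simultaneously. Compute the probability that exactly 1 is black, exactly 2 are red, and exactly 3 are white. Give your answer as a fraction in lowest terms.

Unordered draws without replacement: count favorable combinations over C(20,6).
Favorable = C(8,1) · C(6,2) · C(6,3) = 2400; total = C(20,6) = 38760.
P = 2400/38760 = 20/323 ≈ 0.0619.

20/323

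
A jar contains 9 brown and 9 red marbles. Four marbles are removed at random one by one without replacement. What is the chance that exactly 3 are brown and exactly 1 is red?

21/85

Unordered draws without replacement: count favorable combinations over C(18,4).
Favorable = C(9,3) · C(9,1) = 756; total = C(18,4) = 3060.
P = 756/3060 = 21/85 ≈ 0.2471.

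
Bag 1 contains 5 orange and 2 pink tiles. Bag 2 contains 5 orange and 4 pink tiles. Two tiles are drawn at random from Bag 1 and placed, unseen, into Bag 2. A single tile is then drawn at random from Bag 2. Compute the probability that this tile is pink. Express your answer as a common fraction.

32/77

Condition on how many of the transferred tiles are pink (from Bag 1: 2 pink of 7; then Bag 2 has 11 total).
  0 pink: C(2,0)C(5,2)/C(7,2) = 10/21; then P = 4/11
  1 pink: C(2,1)C(5,1)/C(7,2) = 10/21; then P = 5/11
  2 pink: C(2,2)C(5,0)/C(7,2) = 1/21; then P = 6/11
P(pink from Bag 2) = 32/77 ≈ 0.4156.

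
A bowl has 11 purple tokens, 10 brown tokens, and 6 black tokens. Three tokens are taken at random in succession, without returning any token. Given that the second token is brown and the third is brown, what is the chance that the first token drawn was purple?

11/25

P(first=purple and the second token is brown and the third is brown) = (11/27)·(10/26)·(9/25) = 11/195.
P(E) = Σ over first color = 11/195 + 8/195 + 2/65 = 5/39.
By Bayes, P(first=purple | E) = 11/195 / 5/39 = 11/25 ≈ 0.4400.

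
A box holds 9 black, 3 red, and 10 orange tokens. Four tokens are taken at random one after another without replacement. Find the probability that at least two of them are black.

366/665

Sum the hypergeometric tail for j = 2,…,4 black tokens.
Favorable = C(9,2)·C(13,2) + C(9,3)·C(13,1) + C(9,4)·C(13,0) = 4026; total = C(22,4) = 7315.
P = 4026/7315 = 366/665 ≈ 0.5504.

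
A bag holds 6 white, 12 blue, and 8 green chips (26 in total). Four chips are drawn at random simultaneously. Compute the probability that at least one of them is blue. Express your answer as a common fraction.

1073/1150

Use the complement: P(at least one blue) = 1 − P(no blue).
P(none) = C(14,4)/C(26,4) = 1001/14950.
So P = 1 − 1001/14950 = 1073/1150 ≈ 0.9330.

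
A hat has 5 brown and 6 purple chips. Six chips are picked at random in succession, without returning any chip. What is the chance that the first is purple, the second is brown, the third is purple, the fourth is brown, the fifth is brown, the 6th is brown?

Multiply the conditional probability of each draw in order, without replacement, so each draw removes one from its color and from the total.
P = (6/11) · (5/10) · (5/9) · (4/8) · (3/7) · (2/6) = 5/462 ≈ 0.0108.

5/462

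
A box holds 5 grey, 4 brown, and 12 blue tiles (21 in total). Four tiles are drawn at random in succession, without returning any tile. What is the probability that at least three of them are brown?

23/1995

Sum the hypergeometric tail for j = 3,…,4 brown tiles.
Favorable = C(4,3)·C(17,1) + C(4,4)·C(17,0) = 69; total = C(21,4) = 5985.
P = 69/5985 = 23/1995 ≈ 0.0115.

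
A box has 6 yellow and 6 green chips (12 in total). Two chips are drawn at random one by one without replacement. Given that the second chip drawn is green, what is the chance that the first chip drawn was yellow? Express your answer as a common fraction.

6/11

P(first=yellow and the second chip drawn is green) = (6/12)·(6/11) = 3/11.
P(the second chip drawn is green) = Σ over first color = 3/11 + 5/22 = 1/2.
By Bayes, P(first=yellow | the second chip drawn is green) = 3/11 / 1/2 = 6/11 ≈ 0.5455.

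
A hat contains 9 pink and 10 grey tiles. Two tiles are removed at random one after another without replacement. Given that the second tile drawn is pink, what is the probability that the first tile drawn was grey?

5/9

P(first=grey and the second tile drawn is pink) = (10/19)·(9/18) = 5/19.
P(the second tile drawn is pink) = Σ over first color = 4/19 + 5/19 = 9/19.
By Bayes, P(first=grey | the second tile drawn is pink) = 5/19 / 9/19 = 5/9 ≈ 0.5556.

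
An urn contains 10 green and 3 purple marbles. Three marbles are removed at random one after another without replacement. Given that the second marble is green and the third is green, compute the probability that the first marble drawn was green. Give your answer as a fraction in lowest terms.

8/11

P(first=green and the second marble is green and the third is green) = (10/13)·(9/12)·(8/11) = 60/143.
P(E) = Σ over first color = 60/143 + 45/286 = 15/26.
By Bayes, P(first=green | E) = 60/143 / 15/26 = 8/11 ≈ 0.7273.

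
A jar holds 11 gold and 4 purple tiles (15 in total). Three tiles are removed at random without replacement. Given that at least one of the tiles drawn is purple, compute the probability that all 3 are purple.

P(all 3 purple) = C(4,3)/C(15,3) = 4/455; P(at least one purple) = 1 − C(11,3)/C(15,3) = 58/91.
Since 'all 3 purple' ⊆ 'at least one purple', P(all 3 | at least one) = 4/455 / 58/91 = 2/145 ≈ 0.0138.

2/145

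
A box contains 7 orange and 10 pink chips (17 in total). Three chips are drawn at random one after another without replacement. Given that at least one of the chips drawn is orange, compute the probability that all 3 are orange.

P(all 3 orange) = C(7,3)/C(17,3) = 7/136; P(at least one orange) = 1 − C(10,3)/C(17,3) = 14/17.
Since 'all 3 orange' ⊆ 'at least one orange', P(all 3 | at least one) = 7/136 / 14/17 = 1/16 ≈ 0.0625.

1/16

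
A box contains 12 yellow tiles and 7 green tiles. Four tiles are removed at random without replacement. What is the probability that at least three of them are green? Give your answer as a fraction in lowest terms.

455/3876

Sum the hypergeometric tail for j = 3,…,4 green tiles.
Favorable = C(7,3)·C(12,1) + C(7,4)·C(12,0) = 455; total = C(19,4) = 3876.
P = 455/3876 = 455/3876 ≈ 0.1174.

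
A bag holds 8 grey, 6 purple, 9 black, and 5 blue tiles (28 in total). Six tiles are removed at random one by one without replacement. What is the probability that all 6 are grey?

Unordered draws without replacement: count favorable combinations over C(28,6).
Favorable = C(8,6) · C(6,0) · C(9,0) · C(5,0) = 28; total = C(28,6) = 376740.
P = 28/376740 = 1/13455 ≈ 0.0001.

1/13455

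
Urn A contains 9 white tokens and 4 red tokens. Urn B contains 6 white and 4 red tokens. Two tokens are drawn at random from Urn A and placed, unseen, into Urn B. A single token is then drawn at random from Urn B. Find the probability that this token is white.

8/13

Condition on how many of the transferred tokens are white (from Urn A: 9 white of 13; then Urn B has 12 total).
  0 white: C(9,0)C(4,2)/C(13,2) = 1/13; then P = 6/12
  1 white: C(9,1)C(4,1)/C(13,2) = 6/13; then P = 7/12
  2 white: C(9,2)C(4,0)/C(13,2) = 6/13; then P = 8/12
P(white from Urn B) = 8/13 ≈ 0.6154.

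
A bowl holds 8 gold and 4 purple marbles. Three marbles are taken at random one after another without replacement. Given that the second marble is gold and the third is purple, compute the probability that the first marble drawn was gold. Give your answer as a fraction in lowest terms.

P(first=gold and the second marble is gold and the third is purple) = (8/12)·(7/11)·(4/10) = 28/165.
P(E) = Σ over first color = 28/165 + 4/55 = 8/33.
By Bayes, P(first=gold | E) = 28/165 / 8/33 = 7/10 ≈ 0.7000.

7/10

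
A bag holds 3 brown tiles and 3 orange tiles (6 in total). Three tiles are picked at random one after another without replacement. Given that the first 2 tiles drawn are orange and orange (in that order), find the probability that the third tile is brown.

3/4

After removing 2 orange, the bag has 3 brown out of 4 remaining.
P(third is brown | given) = 3/4 ≈ 0.7500.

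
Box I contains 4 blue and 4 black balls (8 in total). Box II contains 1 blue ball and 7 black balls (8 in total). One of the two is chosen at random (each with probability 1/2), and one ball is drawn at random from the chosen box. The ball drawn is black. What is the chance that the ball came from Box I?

4/11

P(black | Box I) = 1/2; P(black | Box II) = 7/8.
P(black) = 1/2·1/2 + 1/2·7/8 = 11/16.
By Bayes' rule, P(Box I | black) = 1/4 / 11/16 = 4/11 ≈ 0.3636.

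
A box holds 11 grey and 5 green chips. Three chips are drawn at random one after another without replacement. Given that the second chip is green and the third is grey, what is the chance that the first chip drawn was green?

P(first=green and the second chip is green and the third is grey) = (5/16)·(4/15)·(11/14) = 11/168.
P(E) = Σ over first color = 55/336 + 11/168 = 11/48.
By Bayes, P(first=green | E) = 11/168 / 11/48 = 2/7 ≈ 0.2857.

2/7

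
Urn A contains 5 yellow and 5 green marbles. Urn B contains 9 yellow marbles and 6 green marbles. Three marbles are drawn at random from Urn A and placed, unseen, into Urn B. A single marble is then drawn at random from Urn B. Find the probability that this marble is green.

Condition on how many of the transferred marbles are green (from Urn A: 5 green of 10; then Urn B has 18 total).
  0 green: C(5,0)C(5,3)/C(10,3) = 1/12; then P = 6/18
  1 green: C(5,1)C(5,2)/C(10,3) = 5/12; then P = 7/18
  2 green: C(5,2)C(5,1)/C(10,3) = 5/12; then P = 8/18
  3 green: C(5,3)C(5,0)/C(10,3) = 1/12; then P = 9/18
P(green from Urn B) = 5/12 ≈ 0.4167.

5/12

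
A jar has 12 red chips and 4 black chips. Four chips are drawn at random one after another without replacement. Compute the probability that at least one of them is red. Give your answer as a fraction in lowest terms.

1819/1820

Use the complement: P(at least one red) = 1 − P(no red).
P(none) = C(4,4)/C(16,4) = 1/1820.
So P = 1 − 1/1820 = 1819/1820 ≈ 0.9995.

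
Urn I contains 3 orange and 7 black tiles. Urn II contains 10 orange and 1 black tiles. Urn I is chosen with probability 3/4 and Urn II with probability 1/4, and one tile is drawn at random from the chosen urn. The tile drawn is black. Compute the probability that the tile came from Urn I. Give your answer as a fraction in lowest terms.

P(black | Urn I) = 7/10; P(black | Urn II) = 1/11.
P(black) = 3/4·7/10 + 1/4·1/11 = 241/440.
By Bayes' rule, P(Urn I | black) = 21/40 / 241/440 = 231/241 ≈ 0.9585.

231/241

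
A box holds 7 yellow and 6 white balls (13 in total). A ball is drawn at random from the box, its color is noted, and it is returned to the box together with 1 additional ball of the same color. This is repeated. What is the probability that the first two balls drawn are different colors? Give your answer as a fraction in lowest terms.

Either white then yellow, or yellow then white; after the first draw the total is 14.
P = (6/13)·(7/14) + (7/13)·(6/14) = 6/13 ≈ 0.4615.

6/13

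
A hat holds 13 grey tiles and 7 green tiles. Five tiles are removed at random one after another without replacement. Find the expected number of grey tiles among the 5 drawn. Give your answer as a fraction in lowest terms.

13/4

By linearity of expectation, E[X] = Σ P(draw i is grey); by symmetry each draw (even without replacement) has P(grey) = 13/20.
E[X] = 5 · 13/20 = 13/4 ≈ 3.2500.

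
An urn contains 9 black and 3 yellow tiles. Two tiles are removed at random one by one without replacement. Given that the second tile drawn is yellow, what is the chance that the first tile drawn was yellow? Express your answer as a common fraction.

2/11

P(first=yellow and the second tile drawn is yellow) = (3/12)·(2/11) = 1/22.
P(the second tile drawn is yellow) = Σ over first color = 9/44 + 1/22 = 1/4.
By Bayes, P(first=yellow | the second tile drawn is yellow) = 1/22 / 1/4 = 2/11 ≈ 0.1818.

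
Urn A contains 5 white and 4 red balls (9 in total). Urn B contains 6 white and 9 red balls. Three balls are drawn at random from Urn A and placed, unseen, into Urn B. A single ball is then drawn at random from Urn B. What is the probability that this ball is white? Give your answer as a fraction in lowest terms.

23/54

Condition on how many of the transferred balls are white (from Urn A: 5 white of 9; then Urn B has 18 total).
  0 white: C(5,0)C(4,3)/C(9,3) = 1/21; then P = 6/18
  1 white: C(5,1)C(4,2)/C(9,3) = 5/14; then P = 7/18
  2 white: C(5,2)C(4,1)/C(9,3) = 10/21; then P = 8/18
  3 white: C(5,3)C(4,0)/C(9,3) = 5/42; then P = 9/18
P(white from Urn B) = 23/54 ≈ 0.4259.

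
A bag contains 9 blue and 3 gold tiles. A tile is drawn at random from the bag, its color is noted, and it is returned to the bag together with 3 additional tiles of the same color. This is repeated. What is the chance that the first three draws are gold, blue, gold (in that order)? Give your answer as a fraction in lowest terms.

Track the composition after each reinforcement of +3.
P = (3/12) · (9/15) · (6/18) = 1/20 ≈ 0.0500.

1/20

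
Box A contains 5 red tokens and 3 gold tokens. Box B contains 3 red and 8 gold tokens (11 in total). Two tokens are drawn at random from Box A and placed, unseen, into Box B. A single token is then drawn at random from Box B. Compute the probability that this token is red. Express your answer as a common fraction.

Condition on how many of the transferred tokens are red (from Box A: 5 red of 8; then Box B has 13 total).
  0 red: C(5,0)C(3,2)/C(8,2) = 3/28; then P = 3/13
  1 red: C(5,1)C(3,1)/C(8,2) = 15/28; then P = 4/13
  2 red: C(5,2)C(3,0)/C(8,2) = 5/14; then P = 5/13
P(red from Box B) = 17/52 ≈ 0.3269.

17/52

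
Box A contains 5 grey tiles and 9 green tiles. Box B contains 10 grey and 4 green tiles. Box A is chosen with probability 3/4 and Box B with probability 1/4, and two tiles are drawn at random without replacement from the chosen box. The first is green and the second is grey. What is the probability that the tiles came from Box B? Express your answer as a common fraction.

P(E | Box A) = 45/182; P(E | Box B) = 20/91.
P(E) = 3/4·45/182 + 1/4·20/91 = 25/104.
By Bayes' rule, P(Box B | E) = 5/91 / 25/104 = 8/35 ≈ 0.2286.

8/35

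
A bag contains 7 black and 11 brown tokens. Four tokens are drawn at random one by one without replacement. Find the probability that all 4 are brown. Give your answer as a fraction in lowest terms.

Unordered draws without replacement: count favorable combinations over C(18,4).
Favorable = C(7,0) · C(11,4) = 330; total = C(18,4) = 3060.
P = 330/3060 = 11/102 ≈ 0.1078.

11/102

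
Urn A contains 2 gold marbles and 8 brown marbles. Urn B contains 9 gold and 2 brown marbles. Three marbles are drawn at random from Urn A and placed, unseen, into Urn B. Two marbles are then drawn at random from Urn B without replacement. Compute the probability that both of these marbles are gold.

622/1365

Condition on how many of the transferred marbles are gold (from Urn A: 2 gold of 10; then Urn B has 14 total).
  0 gold: C(2,0)C(8,3)/C(10,3) = 7/15; then P = C(9,2)/C(14,2) = 36/91
  1 gold: C(2,1)C(8,2)/C(10,3) = 7/15; then P = C(10,2)/C(14,2) = 45/91
  2 gold: C(2,2)C(8,1)/C(10,3) = 1/15; then P = C(11,2)/C(14,2) = 55/91
P(both gold) = 622/1365 ≈ 0.4557.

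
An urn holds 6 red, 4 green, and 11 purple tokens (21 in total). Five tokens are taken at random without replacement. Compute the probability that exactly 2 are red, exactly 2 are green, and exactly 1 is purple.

Unordered draws without replacement: count favorable combinations over C(21,5).
Favorable = C(6,2) · C(4,2) · C(11,1) = 990; total = C(21,5) = 20349.
P = 990/20349 = 110/2261 ≈ 0.0487.

110/2261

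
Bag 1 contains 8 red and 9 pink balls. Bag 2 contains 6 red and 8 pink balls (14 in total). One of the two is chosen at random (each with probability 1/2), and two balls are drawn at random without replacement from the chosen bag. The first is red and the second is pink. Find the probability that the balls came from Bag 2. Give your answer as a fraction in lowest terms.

P(E | Bag 1) = 9/34; P(E | Bag 2) = 24/91.
P(E) = 1/2·9/34 + 1/2·24/91 = 1635/6188.
By Bayes' rule, P(Bag 2 | E) = 12/91 / 1635/6188 = 272/545 ≈ 0.4991.

272/545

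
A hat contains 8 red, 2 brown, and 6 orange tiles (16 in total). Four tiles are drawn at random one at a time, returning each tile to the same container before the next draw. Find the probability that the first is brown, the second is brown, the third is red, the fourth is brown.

Multiply the conditional probability of each draw in order, with replacement (the composition resets each draw).
P = (2/16) · (2/16) · (8/16) · (2/16) = 1/1024 ≈ 0.0010.

1/1024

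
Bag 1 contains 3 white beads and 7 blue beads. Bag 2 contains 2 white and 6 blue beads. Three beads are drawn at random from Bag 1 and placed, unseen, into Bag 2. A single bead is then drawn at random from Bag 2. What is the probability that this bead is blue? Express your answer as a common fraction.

Condition on how many of the transferred beads are blue (from Bag 1: 7 blue of 10; then Bag 2 has 11 total).
  0 blue: C(7,0)C(3,3)/C(10,3) = 1/120; then P = 6/11
  1 blue: C(7,1)C(3,2)/C(10,3) = 7/40; then P = 7/11
  2 blue: C(7,2)C(3,1)/C(10,3) = 21/40; then P = 8/11
  3 blue: C(7,3)C(3,0)/C(10,3) = 7/24; then P = 9/11
P(blue from Bag 2) = 81/110 ≈ 0.7364.

81/110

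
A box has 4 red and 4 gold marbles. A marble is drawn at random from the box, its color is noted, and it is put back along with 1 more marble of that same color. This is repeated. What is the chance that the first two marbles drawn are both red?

After a red draw the box holds 5 red out of 9.
P = (4/8)·(5/9) = 5/18 ≈ 0.2778.

5/18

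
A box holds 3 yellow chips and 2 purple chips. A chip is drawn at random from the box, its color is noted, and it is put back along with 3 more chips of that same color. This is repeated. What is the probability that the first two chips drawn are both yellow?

After a yellow draw the box holds 6 yellow out of 8.
P = (3/5)·(6/8) = 9/20 ≈ 0.4500.

9/20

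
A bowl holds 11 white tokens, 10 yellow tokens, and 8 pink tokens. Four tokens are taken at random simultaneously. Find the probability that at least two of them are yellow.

Sum the hypergeometric tail for j = 2,…,4 yellow tokens.
Favorable = C(10,2)·C(19,2) + C(10,3)·C(19,1) + C(10,4)·C(19,0) = 10185; total = C(29,4) = 23751.
P = 10185/23751 = 485/1131 ≈ 0.4288.

485/1131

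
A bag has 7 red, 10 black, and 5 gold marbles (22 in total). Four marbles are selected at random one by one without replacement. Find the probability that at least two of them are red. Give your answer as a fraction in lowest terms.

Sum the hypergeometric tail for j = 2,…,4 red marbles.
Favorable = C(7,2)·C(15,2) + C(7,3)·C(15,1) + C(7,4)·C(15,0) = 2765; total = C(22,4) = 7315.
P = 2765/7315 = 79/209 ≈ 0.3780.

79/209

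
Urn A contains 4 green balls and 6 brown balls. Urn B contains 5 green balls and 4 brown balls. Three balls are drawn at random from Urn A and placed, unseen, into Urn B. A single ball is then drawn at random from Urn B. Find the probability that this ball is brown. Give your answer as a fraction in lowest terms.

Condition on how many of the transferred balls are brown (from Urn A: 6 brown of 10; then Urn B has 12 total).
  0 brown: C(6,0)C(4,3)/C(10,3) = 1/30; then P = 4/12
  1 brown: C(6,1)C(4,2)/C(10,3) = 3/10; then P = 5/12
  2 brown: C(6,2)C(4,1)/C(10,3) = 1/2; then P = 6/12
  3 brown: C(6,3)C(4,0)/C(10,3) = 1/6; then P = 7/12
P(brown from Urn B) = 29/60 ≈ 0.4833.

29/60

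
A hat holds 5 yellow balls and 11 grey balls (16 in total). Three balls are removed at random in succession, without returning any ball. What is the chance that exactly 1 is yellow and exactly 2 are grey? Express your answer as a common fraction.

55/112

Unordered draws without replacement: count favorable combinations over C(16,3).
Favorable = C(5,1) · C(11,2) = 275; total = C(16,3) = 560.
P = 275/560 = 55/112 ≈ 0.4911.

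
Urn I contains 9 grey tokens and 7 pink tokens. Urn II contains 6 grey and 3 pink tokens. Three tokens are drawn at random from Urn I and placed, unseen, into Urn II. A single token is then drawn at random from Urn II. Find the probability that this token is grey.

41/64

Condition on how many of the transferred tokens are grey (from Urn I: 9 grey of 16; then Urn II has 12 total).
  0 grey: C(9,0)C(7,3)/C(16,3) = 1/16; then P = 6/12
  1 grey: C(9,1)C(7,2)/C(16,3) = 27/80; then P = 7/12
  2 grey: C(9,2)C(7,1)/C(16,3) = 9/20; then P = 8/12
  3 grey: C(9,3)C(7,0)/C(16,3) = 3/20; then P = 9/12
P(grey from Urn II) = 41/64 ≈ 0.6406.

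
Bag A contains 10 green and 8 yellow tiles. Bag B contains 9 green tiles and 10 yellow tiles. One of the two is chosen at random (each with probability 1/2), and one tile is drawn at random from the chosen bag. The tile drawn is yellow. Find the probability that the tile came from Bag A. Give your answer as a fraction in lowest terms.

P(yellow | Bag A) = 4/9; P(yellow | Bag B) = 10/19.
P(yellow) = 1/2·4/9 + 1/2·10/19 = 83/171.
By Bayes' rule, P(Bag A | yellow) = 2/9 / 83/171 = 38/83 ≈ 0.4578.

38/83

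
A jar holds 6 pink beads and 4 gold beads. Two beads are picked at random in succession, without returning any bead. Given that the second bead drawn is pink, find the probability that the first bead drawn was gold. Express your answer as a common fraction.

4/9

P(first=gold and the second bead drawn is pink) = (4/10)·(6/9) = 4/15.
P(the second bead drawn is pink) = Σ over first color = 1/3 + 4/15 = 3/5.
By Bayes, P(first=gold | the second bead drawn is pink) = 4/15 / 3/5 = 4/9 ≈ 0.4444.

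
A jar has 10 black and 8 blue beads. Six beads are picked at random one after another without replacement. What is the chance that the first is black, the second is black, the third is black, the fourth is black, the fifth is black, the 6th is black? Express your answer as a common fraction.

Multiply the conditional probability of each draw in order, without replacement, so each draw removes one from its color and from the total.
P = (10/18) · (9/17) · (8/16) · (7/15) · (6/14) · (5/13) = 5/442 ≈ 0.0113.

5/442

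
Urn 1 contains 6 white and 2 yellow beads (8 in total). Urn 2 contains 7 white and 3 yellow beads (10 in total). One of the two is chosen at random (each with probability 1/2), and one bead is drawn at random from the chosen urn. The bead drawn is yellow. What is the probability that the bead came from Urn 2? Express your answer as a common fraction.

P(yellow | Urn 1) = 1/4; P(yellow | Urn 2) = 3/10.
P(yellow) = 1/2·1/4 + 1/2·3/10 = 11/40.
By Bayes' rule, P(Urn 2 | yellow) = 3/20 / 11/40 = 6/11 ≈ 0.5455.

6/11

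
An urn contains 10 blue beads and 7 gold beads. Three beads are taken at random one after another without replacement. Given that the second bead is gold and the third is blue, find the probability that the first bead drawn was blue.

3/5

P(first=blue and the second bead is gold and the third is blue) = (10/17)·(7/16)·(9/15) = 21/136.
P(E) = Σ over first color = 21/136 + 7/68 = 35/136.
By Bayes, P(first=blue | E) = 21/136 / 35/136 = 3/5 ≈ 0.6000.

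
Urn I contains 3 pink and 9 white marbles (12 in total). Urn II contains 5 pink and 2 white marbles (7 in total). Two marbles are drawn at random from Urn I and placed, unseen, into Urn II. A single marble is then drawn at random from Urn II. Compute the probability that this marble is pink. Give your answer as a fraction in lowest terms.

Condition on how many of the transferred marbles are pink (from Urn I: 3 pink of 12; then Urn II has 9 total).
  0 pink: C(3,0)C(9,2)/C(12,2) = 6/11; then P = 5/9
  1 pink: C(3,1)C(9,1)/C(12,2) = 9/22; then P = 6/9
  2 pink: C(3,2)C(9,0)/C(12,2) = 1/22; then P = 7/9
P(pink from Urn II) = 11/18 ≈ 0.6111.

11/18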